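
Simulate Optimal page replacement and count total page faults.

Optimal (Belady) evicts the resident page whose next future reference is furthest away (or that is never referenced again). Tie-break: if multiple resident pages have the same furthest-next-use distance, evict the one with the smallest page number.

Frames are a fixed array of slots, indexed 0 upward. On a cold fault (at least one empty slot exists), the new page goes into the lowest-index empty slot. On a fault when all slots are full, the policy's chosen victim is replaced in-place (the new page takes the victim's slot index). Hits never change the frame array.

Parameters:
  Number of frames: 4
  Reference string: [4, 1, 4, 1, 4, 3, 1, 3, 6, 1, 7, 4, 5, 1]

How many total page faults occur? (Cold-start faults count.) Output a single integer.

Step 0: ref 4 → FAULT, frames=[4,-,-,-]
Step 1: ref 1 → FAULT, frames=[4,1,-,-]
Step 2: ref 4 → HIT, frames=[4,1,-,-]
Step 3: ref 1 → HIT, frames=[4,1,-,-]
Step 4: ref 4 → HIT, frames=[4,1,-,-]
Step 5: ref 3 → FAULT, frames=[4,1,3,-]
Step 6: ref 1 → HIT, frames=[4,1,3,-]
Step 7: ref 3 → HIT, frames=[4,1,3,-]
Step 8: ref 6 → FAULT, frames=[4,1,3,6]
Step 9: ref 1 → HIT, frames=[4,1,3,6]
Step 10: ref 7 → FAULT (evict 3), frames=[4,1,7,6]
Step 11: ref 4 → HIT, frames=[4,1,7,6]
Step 12: ref 5 → FAULT (evict 4), frames=[5,1,7,6]
Step 13: ref 1 → HIT, frames=[5,1,7,6]
Total faults: 6

Answer: 6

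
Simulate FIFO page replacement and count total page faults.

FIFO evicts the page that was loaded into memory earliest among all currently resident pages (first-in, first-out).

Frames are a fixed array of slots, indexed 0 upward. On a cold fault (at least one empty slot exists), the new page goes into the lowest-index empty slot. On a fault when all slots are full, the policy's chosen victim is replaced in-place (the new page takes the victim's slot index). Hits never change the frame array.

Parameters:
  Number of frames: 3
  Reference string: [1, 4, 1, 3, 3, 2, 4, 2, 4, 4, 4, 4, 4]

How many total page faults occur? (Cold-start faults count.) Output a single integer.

Answer: 4

Derivation:
Step 0: ref 1 → FAULT, frames=[1,-,-]
Step 1: ref 4 → FAULT, frames=[1,4,-]
Step 2: ref 1 → HIT, frames=[1,4,-]
Step 3: ref 3 → FAULT, frames=[1,4,3]
Step 4: ref 3 → HIT, frames=[1,4,3]
Step 5: ref 2 → FAULT (evict 1), frames=[2,4,3]
Step 6: ref 4 → HIT, frames=[2,4,3]
Step 7: ref 2 → HIT, frames=[2,4,3]
Step 8: ref 4 → HIT, frames=[2,4,3]
Step 9: ref 4 → HIT, frames=[2,4,3]
Step 10: ref 4 → HIT, frames=[2,4,3]
Step 11: ref 4 → HIT, frames=[2,4,3]
Step 12: ref 4 → HIT, frames=[2,4,3]
Total faults: 4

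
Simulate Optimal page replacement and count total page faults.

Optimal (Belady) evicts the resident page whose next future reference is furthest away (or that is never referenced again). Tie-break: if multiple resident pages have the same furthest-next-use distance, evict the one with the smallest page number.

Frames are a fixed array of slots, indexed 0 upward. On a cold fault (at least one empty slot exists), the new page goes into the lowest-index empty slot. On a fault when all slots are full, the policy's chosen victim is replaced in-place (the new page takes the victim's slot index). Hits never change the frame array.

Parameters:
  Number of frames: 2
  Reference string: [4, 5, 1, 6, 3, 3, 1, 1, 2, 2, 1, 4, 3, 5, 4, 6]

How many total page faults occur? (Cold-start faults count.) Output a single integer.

Answer: 10

Derivation:
Step 0: ref 4 → FAULT, frames=[4,-]
Step 1: ref 5 → FAULT, frames=[4,5]
Step 2: ref 1 → FAULT (evict 5), frames=[4,1]
Step 3: ref 6 → FAULT (evict 4), frames=[6,1]
Step 4: ref 3 → FAULT (evict 6), frames=[3,1]
Step 5: ref 3 → HIT, frames=[3,1]
Step 6: ref 1 → HIT, frames=[3,1]
Step 7: ref 1 → HIT, frames=[3,1]
Step 8: ref 2 → FAULT (evict 3), frames=[2,1]
Step 9: ref 2 → HIT, frames=[2,1]
Step 10: ref 1 → HIT, frames=[2,1]
Step 11: ref 4 → FAULT (evict 1), frames=[2,4]
Step 12: ref 3 → FAULT (evict 2), frames=[3,4]
Step 13: ref 5 → FAULT (evict 3), frames=[5,4]
Step 14: ref 4 → HIT, frames=[5,4]
Step 15: ref 6 → FAULT (evict 4), frames=[5,6]
Total faults: 10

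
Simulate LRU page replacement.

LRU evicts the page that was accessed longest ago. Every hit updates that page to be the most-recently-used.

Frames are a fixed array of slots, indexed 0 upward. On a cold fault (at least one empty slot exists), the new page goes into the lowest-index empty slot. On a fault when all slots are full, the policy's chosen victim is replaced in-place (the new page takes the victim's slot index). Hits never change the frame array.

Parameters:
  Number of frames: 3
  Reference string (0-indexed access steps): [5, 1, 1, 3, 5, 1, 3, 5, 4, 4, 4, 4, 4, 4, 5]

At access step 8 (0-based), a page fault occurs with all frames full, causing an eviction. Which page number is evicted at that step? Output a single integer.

Step 0: ref 5 -> FAULT, frames=[5,-,-]
Step 1: ref 1 -> FAULT, frames=[5,1,-]
Step 2: ref 1 -> HIT, frames=[5,1,-]
Step 3: ref 3 -> FAULT, frames=[5,1,3]
Step 4: ref 5 -> HIT, frames=[5,1,3]
Step 5: ref 1 -> HIT, frames=[5,1,3]
Step 6: ref 3 -> HIT, frames=[5,1,3]
Step 7: ref 5 -> HIT, frames=[5,1,3]
Step 8: ref 4 -> FAULT, evict 1, frames=[5,4,3]
At step 8: evicted page 1

Answer: 1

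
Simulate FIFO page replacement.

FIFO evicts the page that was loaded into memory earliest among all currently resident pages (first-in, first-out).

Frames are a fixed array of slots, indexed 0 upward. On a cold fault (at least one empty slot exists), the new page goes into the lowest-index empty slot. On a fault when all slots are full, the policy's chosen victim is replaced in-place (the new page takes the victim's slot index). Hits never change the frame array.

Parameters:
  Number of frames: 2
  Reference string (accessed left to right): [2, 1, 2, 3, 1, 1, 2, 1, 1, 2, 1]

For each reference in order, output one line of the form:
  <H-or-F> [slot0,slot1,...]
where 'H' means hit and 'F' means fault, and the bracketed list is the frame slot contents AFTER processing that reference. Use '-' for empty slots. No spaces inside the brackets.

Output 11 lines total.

F [2,-]
F [2,1]
H [2,1]
F [3,1]
H [3,1]
H [3,1]
F [3,2]
F [1,2]
H [1,2]
H [1,2]
H [1,2]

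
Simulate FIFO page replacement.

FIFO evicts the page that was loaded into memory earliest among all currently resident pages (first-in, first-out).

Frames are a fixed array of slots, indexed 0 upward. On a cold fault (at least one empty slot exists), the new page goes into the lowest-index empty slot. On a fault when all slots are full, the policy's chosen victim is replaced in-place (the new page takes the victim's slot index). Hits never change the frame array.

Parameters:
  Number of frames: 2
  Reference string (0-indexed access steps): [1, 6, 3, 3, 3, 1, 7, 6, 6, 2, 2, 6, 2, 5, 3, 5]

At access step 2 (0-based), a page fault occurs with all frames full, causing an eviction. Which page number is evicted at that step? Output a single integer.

Answer: 1

Derivation:
Step 0: ref 1 -> FAULT, frames=[1,-]
Step 1: ref 6 -> FAULT, frames=[1,6]
Step 2: ref 3 -> FAULT, evict 1, frames=[3,6]
At step 2: evicted page 1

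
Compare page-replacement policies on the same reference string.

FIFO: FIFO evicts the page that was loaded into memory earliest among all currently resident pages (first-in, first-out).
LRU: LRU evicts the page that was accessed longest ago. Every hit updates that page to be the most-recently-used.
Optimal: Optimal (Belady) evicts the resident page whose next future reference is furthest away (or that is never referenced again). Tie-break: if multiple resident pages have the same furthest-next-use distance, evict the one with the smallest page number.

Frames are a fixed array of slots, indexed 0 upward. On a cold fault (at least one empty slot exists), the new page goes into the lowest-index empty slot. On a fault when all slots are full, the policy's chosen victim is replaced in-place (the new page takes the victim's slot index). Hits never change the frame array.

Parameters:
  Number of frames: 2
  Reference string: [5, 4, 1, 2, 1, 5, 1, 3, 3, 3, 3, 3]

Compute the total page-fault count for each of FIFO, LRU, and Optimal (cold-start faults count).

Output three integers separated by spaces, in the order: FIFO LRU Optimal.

Answer: 7 6 6

Derivation:
--- FIFO ---
  step 0: ref 5 -> FAULT, frames=[5,-] (faults so far: 1)
  step 1: ref 4 -> FAULT, frames=[5,4] (faults so far: 2)
  step 2: ref 1 -> FAULT, evict 5, frames=[1,4] (faults so far: 3)
  step 3: ref 2 -> FAULT, evict 4, frames=[1,2] (faults so far: 4)
  step 4: ref 1 -> HIT, frames=[1,2] (faults so far: 4)
  step 5: ref 5 -> FAULT, evict 1, frames=[5,2] (faults so far: 5)
  step 6: ref 1 -> FAULT, evict 2, frames=[5,1] (faults so far: 6)
  step 7: ref 3 -> FAULT, evict 5, frames=[3,1] (faults so far: 7)
  step 8: ref 3 -> HIT, frames=[3,1] (faults so far: 7)
  step 9: ref 3 -> HIT, frames=[3,1] (faults so far: 7)
  step 10: ref 3 -> HIT, frames=[3,1] (faults so far: 7)
  step 11: ref 3 -> HIT, frames=[3,1] (faults so far: 7)
  FIFO total faults: 7
--- LRU ---
  step 0: ref 5 -> FAULT, frames=[5,-] (faults so far: 1)
  step 1: ref 4 -> FAULT, frames=[5,4] (faults so far: 2)
  step 2: ref 1 -> FAULT, evict 5, frames=[1,4] (faults so far: 3)
  step 3: ref 2 -> FAULT, evict 4, frames=[1,2] (faults so far: 4)
  step 4: ref 1 -> HIT, frames=[1,2] (faults so far: 4)
  step 5: ref 5 -> FAULT, evict 2, frames=[1,5] (faults so far: 5)
  step 6: ref 1 -> HIT, frames=[1,5] (faults so far: 5)
  step 7: ref 3 -> FAULT, evict 5, frames=[1,3] (faults so far: 6)
  step 8: ref 3 -> HIT, frames=[1,3] (faults so far: 6)
  step 9: ref 3 -> HIT, frames=[1,3] (faults so far: 6)
  step 10: ref 3 -> HIT, frames=[1,3] (faults so far: 6)
  step 11: ref 3 -> HIT, frames=[1,3] (faults so far: 6)
  LRU total faults: 6
--- Optimal ---
  step 0: ref 5 -> FAULT, frames=[5,-] (faults so far: 1)
  step 1: ref 4 -> FAULT, frames=[5,4] (faults so far: 2)
  step 2: ref 1 -> FAULT, evict 4, frames=[5,1] (faults so far: 3)
  step 3: ref 2 -> FAULT, evict 5, frames=[2,1] (faults so far: 4)
  step 4: ref 1 -> HIT, frames=[2,1] (faults so far: 4)
  step 5: ref 5 -> FAULT, evict 2, frames=[5,1] (faults so far: 5)
  step 6: ref 1 -> HIT, frames=[5,1] (faults so far: 5)
  step 7: ref 3 -> FAULT, evict 1, frames=[5,3] (faults so far: 6)
  step 8: ref 3 -> HIT, frames=[5,3] (faults so far: 6)
  step 9: ref 3 -> HIT, frames=[5,3] (faults so far: 6)
  step 10: ref 3 -> HIT, frames=[5,3] (faults so far: 6)
  step 11: ref 3 -> HIT, frames=[5,3] (faults so far: 6)
  Optimal total faults: 6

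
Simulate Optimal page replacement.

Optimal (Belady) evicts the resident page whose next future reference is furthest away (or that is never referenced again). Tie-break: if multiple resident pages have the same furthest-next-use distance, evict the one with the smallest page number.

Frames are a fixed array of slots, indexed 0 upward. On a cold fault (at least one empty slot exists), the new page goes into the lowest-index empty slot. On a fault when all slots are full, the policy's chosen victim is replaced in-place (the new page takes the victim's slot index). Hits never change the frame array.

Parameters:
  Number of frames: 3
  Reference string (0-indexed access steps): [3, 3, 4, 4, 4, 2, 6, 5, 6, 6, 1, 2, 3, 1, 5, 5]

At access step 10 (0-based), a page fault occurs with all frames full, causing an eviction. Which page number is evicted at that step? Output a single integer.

Answer: 6

Derivation:
Step 0: ref 3 -> FAULT, frames=[3,-,-]
Step 1: ref 3 -> HIT, frames=[3,-,-]
Step 2: ref 4 -> FAULT, frames=[3,4,-]
Step 3: ref 4 -> HIT, frames=[3,4,-]
Step 4: ref 4 -> HIT, frames=[3,4,-]
Step 5: ref 2 -> FAULT, frames=[3,4,2]
Step 6: ref 6 -> FAULT, evict 4, frames=[3,6,2]
Step 7: ref 5 -> FAULT, evict 3, frames=[5,6,2]
Step 8: ref 6 -> HIT, frames=[5,6,2]
Step 9: ref 6 -> HIT, frames=[5,6,2]
Step 10: ref 1 -> FAULT, evict 6, frames=[5,1,2]
At step 10: evicted page 6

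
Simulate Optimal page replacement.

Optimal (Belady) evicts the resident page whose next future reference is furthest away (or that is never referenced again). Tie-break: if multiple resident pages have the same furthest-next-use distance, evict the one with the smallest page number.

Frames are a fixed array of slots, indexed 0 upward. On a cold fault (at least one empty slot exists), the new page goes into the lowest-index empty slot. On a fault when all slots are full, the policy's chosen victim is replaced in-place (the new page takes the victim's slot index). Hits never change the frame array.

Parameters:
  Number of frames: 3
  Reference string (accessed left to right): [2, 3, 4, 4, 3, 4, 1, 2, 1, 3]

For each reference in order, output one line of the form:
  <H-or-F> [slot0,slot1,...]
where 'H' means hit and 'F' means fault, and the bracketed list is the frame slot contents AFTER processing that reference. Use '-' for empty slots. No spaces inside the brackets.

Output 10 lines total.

F [2,-,-]
F [2,3,-]
F [2,3,4]
H [2,3,4]
H [2,3,4]
H [2,3,4]
F [2,3,1]
H [2,3,1]
H [2,3,1]
H [2,3,1]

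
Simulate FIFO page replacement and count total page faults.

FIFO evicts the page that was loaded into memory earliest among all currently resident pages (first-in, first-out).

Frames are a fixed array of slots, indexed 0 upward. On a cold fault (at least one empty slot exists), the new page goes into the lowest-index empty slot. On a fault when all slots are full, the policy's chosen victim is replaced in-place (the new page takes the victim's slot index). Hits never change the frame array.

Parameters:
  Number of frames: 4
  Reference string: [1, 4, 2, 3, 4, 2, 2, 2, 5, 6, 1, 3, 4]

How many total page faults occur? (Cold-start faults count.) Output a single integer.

Step 0: ref 1 → FAULT, frames=[1,-,-,-]
Step 1: ref 4 → FAULT, frames=[1,4,-,-]
Step 2: ref 2 → FAULT, frames=[1,4,2,-]
Step 3: ref 3 → FAULT, frames=[1,4,2,3]
Step 4: ref 4 → HIT, frames=[1,4,2,3]
Step 5: ref 2 → HIT, frames=[1,4,2,3]
Step 6: ref 2 → HIT, frames=[1,4,2,3]
Step 7: ref 2 → HIT, frames=[1,4,2,3]
Step 8: ref 5 → FAULT (evict 1), frames=[5,4,2,3]
Step 9: ref 6 → FAULT (evict 4), frames=[5,6,2,3]
Step 10: ref 1 → FAULT (evict 2), frames=[5,6,1,3]
Step 11: ref 3 → HIT, frames=[5,6,1,3]
Step 12: ref 4 → FAULT (evict 3), frames=[5,6,1,4]
Total faults: 8

Answer: 8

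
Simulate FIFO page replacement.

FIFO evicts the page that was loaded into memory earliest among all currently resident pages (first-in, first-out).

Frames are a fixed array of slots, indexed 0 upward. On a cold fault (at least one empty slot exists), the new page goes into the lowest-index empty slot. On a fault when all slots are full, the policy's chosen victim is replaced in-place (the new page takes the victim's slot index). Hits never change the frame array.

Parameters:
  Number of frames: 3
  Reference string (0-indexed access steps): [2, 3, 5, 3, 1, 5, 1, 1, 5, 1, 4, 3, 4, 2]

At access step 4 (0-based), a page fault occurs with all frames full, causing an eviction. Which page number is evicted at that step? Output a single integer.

Answer: 2

Derivation:
Step 0: ref 2 -> FAULT, frames=[2,-,-]
Step 1: ref 3 -> FAULT, frames=[2,3,-]
Step 2: ref 5 -> FAULT, frames=[2,3,5]
Step 3: ref 3 -> HIT, frames=[2,3,5]
Step 4: ref 1 -> FAULT, evict 2, frames=[1,3,5]
At step 4: evicted page 2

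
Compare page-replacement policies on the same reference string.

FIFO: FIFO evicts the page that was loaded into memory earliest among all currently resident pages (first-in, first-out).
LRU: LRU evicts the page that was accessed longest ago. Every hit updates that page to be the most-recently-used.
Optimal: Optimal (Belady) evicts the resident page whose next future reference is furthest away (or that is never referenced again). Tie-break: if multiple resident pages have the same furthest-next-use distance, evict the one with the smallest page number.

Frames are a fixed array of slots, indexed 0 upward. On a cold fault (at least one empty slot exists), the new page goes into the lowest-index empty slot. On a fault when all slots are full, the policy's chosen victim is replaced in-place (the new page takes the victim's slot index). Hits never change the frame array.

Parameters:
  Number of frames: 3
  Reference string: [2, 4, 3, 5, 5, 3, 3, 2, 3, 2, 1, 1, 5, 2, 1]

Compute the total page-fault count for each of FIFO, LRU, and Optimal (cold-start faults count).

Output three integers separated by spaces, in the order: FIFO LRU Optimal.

Answer: 6 7 5

Derivation:
--- FIFO ---
  step 0: ref 2 -> FAULT, frames=[2,-,-] (faults so far: 1)
  step 1: ref 4 -> FAULT, frames=[2,4,-] (faults so far: 2)
  step 2: ref 3 -> FAULT, frames=[2,4,3] (faults so far: 3)
  step 3: ref 5 -> FAULT, evict 2, frames=[5,4,3] (faults so far: 4)
  step 4: ref 5 -> HIT, frames=[5,4,3] (faults so far: 4)
  step 5: ref 3 -> HIT, frames=[5,4,3] (faults so far: 4)
  step 6: ref 3 -> HIT, frames=[5,4,3] (faults so far: 4)
  step 7: ref 2 -> FAULT, evict 4, frames=[5,2,3] (faults so far: 5)
  step 8: ref 3 -> HIT, frames=[5,2,3] (faults so far: 5)
  step 9: ref 2 -> HIT, frames=[5,2,3] (faults so far: 5)
  step 10: ref 1 -> FAULT, evict 3, frames=[5,2,1] (faults so far: 6)
  step 11: ref 1 -> HIT, frames=[5,2,1] (faults so far: 6)
  step 12: ref 5 -> HIT, frames=[5,2,1] (faults so far: 6)
  step 13: ref 2 -> HIT, frames=[5,2,1] (faults so far: 6)
  step 14: ref 1 -> HIT, frames=[5,2,1] (faults so far: 6)
  FIFO total faults: 6
--- LRU ---
  step 0: ref 2 -> FAULT, frames=[2,-,-] (faults so far: 1)
  step 1: ref 4 -> FAULT, frames=[2,4,-] (faults so far: 2)
  step 2: ref 3 -> FAULT, frames=[2,4,3] (faults so far: 3)
  step 3: ref 5 -> FAULT, evict 2, frames=[5,4,3] (faults so far: 4)
  step 4: ref 5 -> HIT, frames=[5,4,3] (faults so far: 4)
  step 5: ref 3 -> HIT, frames=[5,4,3] (faults so far: 4)
  step 6: ref 3 -> HIT, frames=[5,4,3] (faults so far: 4)
  step 7: ref 2 -> FAULT, evict 4, frames=[5,2,3] (faults so far: 5)
  step 8: ref 3 -> HIT, frames=[5,2,3] (faults so far: 5)
  step 9: ref 2 -> HIT, frames=[5,2,3] (faults so far: 5)
  step 10: ref 1 -> FAULT, evict 5, frames=[1,2,3] (faults so far: 6)
  step 11: ref 1 -> HIT, frames=[1,2,3] (faults so far: 6)
  step 12: ref 5 -> FAULT, evict 3, frames=[1,2,5] (faults so far: 7)
  step 13: ref 2 -> HIT, frames=[1,2,5] (faults so far: 7)
  step 14: ref 1 -> HIT, frames=[1,2,5] (faults so far: 7)
  LRU total faults: 7
--- Optimal ---
  step 0: ref 2 -> FAULT, frames=[2,-,-] (faults so far: 1)
  step 1: ref 4 -> FAULT, frames=[2,4,-] (faults so far: 2)
  step 2: ref 3 -> FAULT, frames=[2,4,3] (faults so far: 3)
  step 3: ref 5 -> FAULT, evict 4, frames=[2,5,3] (faults so far: 4)
  step 4: ref 5 -> HIT, frames=[2,5,3] (faults so far: 4)
  step 5: ref 3 -> HIT, frames=[2,5,3] (faults so far: 4)
  step 6: ref 3 -> HIT, frames=[2,5,3] (faults so far: 4)
  step 7: ref 2 -> HIT, frames=[2,5,3] (faults so far: 4)
  step 8: ref 3 -> HIT, frames=[2,5,3] (faults so far: 4)
  step 9: ref 2 -> HIT, frames=[2,5,3] (faults so far: 4)
  step 10: ref 1 -> FAULT, evict 3, frames=[2,5,1] (faults so far: 5)
  step 11: ref 1 -> HIT, frames=[2,5,1] (faults so far: 5)
  step 12: ref 5 -> HIT, frames=[2,5,1] (faults so far: 5)
  step 13: ref 2 -> HIT, frames=[2,5,1] (faults so far: 5)
  step 14: ref 1 -> HIT, frames=[2,5,1] (faults so far: 5)
  Optimal total faults: 5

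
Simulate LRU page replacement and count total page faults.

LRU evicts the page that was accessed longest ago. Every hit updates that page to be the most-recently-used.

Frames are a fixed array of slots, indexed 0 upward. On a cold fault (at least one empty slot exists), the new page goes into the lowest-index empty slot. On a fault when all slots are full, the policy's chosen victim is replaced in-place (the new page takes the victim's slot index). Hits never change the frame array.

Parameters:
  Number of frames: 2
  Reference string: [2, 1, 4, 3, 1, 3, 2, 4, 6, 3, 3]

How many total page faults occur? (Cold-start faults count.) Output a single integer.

Answer: 9

Derivation:
Step 0: ref 2 → FAULT, frames=[2,-]
Step 1: ref 1 → FAULT, frames=[2,1]
Step 2: ref 4 → FAULT (evict 2), frames=[4,1]
Step 3: ref 3 → FAULT (evict 1), frames=[4,3]
Step 4: ref 1 → FAULT (evict 4), frames=[1,3]
Step 5: ref 3 → HIT, frames=[1,3]
Step 6: ref 2 → FAULT (evict 1), frames=[2,3]
Step 7: ref 4 → FAULT (evict 3), frames=[2,4]
Step 8: ref 6 → FAULT (evict 2), frames=[6,4]
Step 9: ref 3 → FAULT (evict 4), frames=[6,3]
Step 10: ref 3 → HIT, frames=[6,3]
Total faults: 9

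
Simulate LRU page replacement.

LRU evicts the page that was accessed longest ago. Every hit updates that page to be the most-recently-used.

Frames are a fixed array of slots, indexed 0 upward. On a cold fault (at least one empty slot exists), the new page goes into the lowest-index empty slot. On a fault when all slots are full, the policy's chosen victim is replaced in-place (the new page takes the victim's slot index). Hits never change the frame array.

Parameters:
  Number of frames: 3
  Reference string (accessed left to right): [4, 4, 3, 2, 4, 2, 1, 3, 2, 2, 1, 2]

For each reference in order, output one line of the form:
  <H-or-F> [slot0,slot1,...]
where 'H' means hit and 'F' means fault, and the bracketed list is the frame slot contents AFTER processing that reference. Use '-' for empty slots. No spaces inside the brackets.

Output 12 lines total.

F [4,-,-]
H [4,-,-]
F [4,3,-]
F [4,3,2]
H [4,3,2]
H [4,3,2]
F [4,1,2]
F [3,1,2]
H [3,1,2]
H [3,1,2]
H [3,1,2]
H [3,1,2]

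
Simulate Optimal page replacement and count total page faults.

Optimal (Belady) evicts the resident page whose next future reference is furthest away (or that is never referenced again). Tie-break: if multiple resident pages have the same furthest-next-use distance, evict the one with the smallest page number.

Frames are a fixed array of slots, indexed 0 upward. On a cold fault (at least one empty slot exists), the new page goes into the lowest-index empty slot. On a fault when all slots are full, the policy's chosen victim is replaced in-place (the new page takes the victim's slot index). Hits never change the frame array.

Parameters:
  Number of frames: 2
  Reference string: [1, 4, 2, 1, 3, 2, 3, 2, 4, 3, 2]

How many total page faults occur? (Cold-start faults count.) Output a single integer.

Step 0: ref 1 → FAULT, frames=[1,-]
Step 1: ref 4 → FAULT, frames=[1,4]
Step 2: ref 2 → FAULT (evict 4), frames=[1,2]
Step 3: ref 1 → HIT, frames=[1,2]
Step 4: ref 3 → FAULT (evict 1), frames=[3,2]
Step 5: ref 2 → HIT, frames=[3,2]
Step 6: ref 3 → HIT, frames=[3,2]
Step 7: ref 2 → HIT, frames=[3,2]
Step 8: ref 4 → FAULT (evict 2), frames=[3,4]
Step 9: ref 3 → HIT, frames=[3,4]
Step 10: ref 2 → FAULT (evict 3), frames=[2,4]
Total faults: 6

Answer: 6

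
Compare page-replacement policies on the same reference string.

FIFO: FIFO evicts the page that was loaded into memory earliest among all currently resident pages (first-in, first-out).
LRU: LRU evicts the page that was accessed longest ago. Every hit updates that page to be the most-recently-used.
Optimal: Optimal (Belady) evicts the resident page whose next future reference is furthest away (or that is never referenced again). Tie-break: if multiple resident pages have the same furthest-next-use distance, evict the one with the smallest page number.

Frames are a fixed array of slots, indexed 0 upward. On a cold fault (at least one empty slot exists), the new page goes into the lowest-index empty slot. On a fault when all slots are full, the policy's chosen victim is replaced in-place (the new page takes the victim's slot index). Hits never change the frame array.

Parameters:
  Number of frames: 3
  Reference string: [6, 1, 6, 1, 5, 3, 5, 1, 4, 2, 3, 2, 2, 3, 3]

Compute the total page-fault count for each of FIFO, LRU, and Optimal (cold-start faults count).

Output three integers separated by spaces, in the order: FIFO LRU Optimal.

Answer: 6 7 6

Derivation:
--- FIFO ---
  step 0: ref 6 -> FAULT, frames=[6,-,-] (faults so far: 1)
  step 1: ref 1 -> FAULT, frames=[6,1,-] (faults so far: 2)
  step 2: ref 6 -> HIT, frames=[6,1,-] (faults so far: 2)
  step 3: ref 1 -> HIT, frames=[6,1,-] (faults so far: 2)
  step 4: ref 5 -> FAULT, frames=[6,1,5] (faults so far: 3)
  step 5: ref 3 -> FAULT, evict 6, frames=[3,1,5] (faults so far: 4)
  step 6: ref 5 -> HIT, frames=[3,1,5] (faults so far: 4)
  step 7: ref 1 -> HIT, frames=[3,1,5] (faults so far: 4)
  step 8: ref 4 -> FAULT, evict 1, frames=[3,4,5] (faults so far: 5)
  step 9: ref 2 -> FAULT, evict 5, frames=[3,4,2] (faults so far: 6)
  step 10: ref 3 -> HIT, frames=[3,4,2] (faults so far: 6)
  step 11: ref 2 -> HIT, frames=[3,4,2] (faults so far: 6)
  step 12: ref 2 -> HIT, frames=[3,4,2] (faults so far: 6)
  step 13: ref 3 -> HIT, frames=[3,4,2] (faults so far: 6)
  step 14: ref 3 -> HIT, frames=[3,4,2] (faults so far: 6)
  FIFO total faults: 6
--- LRU ---
  step 0: ref 6 -> FAULT, frames=[6,-,-] (faults so far: 1)
  step 1: ref 1 -> FAULT, frames=[6,1,-] (faults so far: 2)
  step 2: ref 6 -> HIT, frames=[6,1,-] (faults so far: 2)
  step 3: ref 1 -> HIT, frames=[6,1,-] (faults so far: 2)
  step 4: ref 5 -> FAULT, frames=[6,1,5] (faults so far: 3)
  step 5: ref 3 -> FAULT, evict 6, frames=[3,1,5] (faults so far: 4)
  step 6: ref 5 -> HIT, frames=[3,1,5] (faults so far: 4)
  step 7: ref 1 -> HIT, frames=[3,1,5] (faults so far: 4)
  step 8: ref 4 -> FAULT, evict 3, frames=[4,1,5] (faults so far: 5)
  step 9: ref 2 -> FAULT, evict 5, frames=[4,1,2] (faults so far: 6)
  step 10: ref 3 -> FAULT, evict 1, frames=[4,3,2] (faults so far: 7)
  step 11: ref 2 -> HIT, frames=[4,3,2] (faults so far: 7)
  step 12: ref 2 -> HIT, frames=[4,3,2] (faults so far: 7)
  step 13: ref 3 -> HIT, frames=[4,3,2] (faults so far: 7)
  step 14: ref 3 -> HIT, frames=[4,3,2] (faults so far: 7)
  LRU total faults: 7
--- Optimal ---
  step 0: ref 6 -> FAULT, frames=[6,-,-] (faults so far: 1)
  step 1: ref 1 -> FAULT, frames=[6,1,-] (faults so far: 2)
  step 2: ref 6 -> HIT, frames=[6,1,-] (faults so far: 2)
  step 3: ref 1 -> HIT, frames=[6,1,-] (faults so far: 2)
  step 4: ref 5 -> FAULT, frames=[6,1,5] (faults so far: 3)
  step 5: ref 3 -> FAULT, evict 6, frames=[3,1,5] (faults so far: 4)
  step 6: ref 5 -> HIT, frames=[3,1,5] (faults so far: 4)
  step 7: ref 1 -> HIT, frames=[3,1,5] (faults so far: 4)
  step 8: ref 4 -> FAULT, evict 1, frames=[3,4,5] (faults so far: 5)
  step 9: ref 2 -> FAULT, evict 4, frames=[3,2,5] (faults so far: 6)
  step 10: ref 3 -> HIT, frames=[3,2,5] (faults so far: 6)
  step 11: ref 2 -> HIT, frames=[3,2,5] (faults so far: 6)
  step 12: ref 2 -> HIT, frames=[3,2,5] (faults so far: 6)
  step 13: ref 3 -> HIT, frames=[3,2,5] (faults so far: 6)
  step 14: ref 3 -> HIT, frames=[3,2,5] (faults so far: 6)
  Optimal total faults: 6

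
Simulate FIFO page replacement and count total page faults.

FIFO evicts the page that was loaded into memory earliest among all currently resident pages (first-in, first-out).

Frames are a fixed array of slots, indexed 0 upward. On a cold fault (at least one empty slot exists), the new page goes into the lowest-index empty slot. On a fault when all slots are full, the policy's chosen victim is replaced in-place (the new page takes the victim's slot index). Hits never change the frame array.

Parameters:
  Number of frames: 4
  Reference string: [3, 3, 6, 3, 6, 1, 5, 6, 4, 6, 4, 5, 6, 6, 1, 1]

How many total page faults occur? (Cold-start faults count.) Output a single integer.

Answer: 5

Derivation:
Step 0: ref 3 → FAULT, frames=[3,-,-,-]
Step 1: ref 3 → HIT, frames=[3,-,-,-]
Step 2: ref 6 → FAULT, frames=[3,6,-,-]
Step 3: ref 3 → HIT, frames=[3,6,-,-]
Step 4: ref 6 → HIT, frames=[3,6,-,-]
Step 5: ref 1 → FAULT, frames=[3,6,1,-]
Step 6: ref 5 → FAULT, frames=[3,6,1,5]
Step 7: ref 6 → HIT, frames=[3,6,1,5]
Step 8: ref 4 → FAULT (evict 3), frames=[4,6,1,5]
Step 9: ref 6 → HIT, frames=[4,6,1,5]
Step 10: ref 4 → HIT, frames=[4,6,1,5]
Step 11: ref 5 → HIT, frames=[4,6,1,5]
Step 12: ref 6 → HIT, frames=[4,6,1,5]
Step 13: ref 6 → HIT, frames=[4,6,1,5]
Step 14: ref 1 → HIT, frames=[4,6,1,5]
Step 15: ref 1 → HIT, frames=[4,6,1,5]
Total faults: 5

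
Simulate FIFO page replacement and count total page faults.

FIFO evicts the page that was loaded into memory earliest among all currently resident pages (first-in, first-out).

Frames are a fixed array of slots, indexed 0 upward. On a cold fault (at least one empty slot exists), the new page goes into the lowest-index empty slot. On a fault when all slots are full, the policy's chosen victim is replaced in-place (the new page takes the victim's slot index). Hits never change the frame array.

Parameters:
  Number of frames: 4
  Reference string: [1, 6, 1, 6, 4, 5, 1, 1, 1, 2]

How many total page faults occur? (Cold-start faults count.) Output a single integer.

Answer: 5

Derivation:
Step 0: ref 1 → FAULT, frames=[1,-,-,-]
Step 1: ref 6 → FAULT, frames=[1,6,-,-]
Step 2: ref 1 → HIT, frames=[1,6,-,-]
Step 3: ref 6 → HIT, frames=[1,6,-,-]
Step 4: ref 4 → FAULT, frames=[1,6,4,-]
Step 5: ref 5 → FAULT, frames=[1,6,4,5]
Step 6: ref 1 → HIT, frames=[1,6,4,5]
Step 7: ref 1 → HIT, frames=[1,6,4,5]
Step 8: ref 1 → HIT, frames=[1,6,4,5]
Step 9: ref 2 → FAULT (evict 1), frames=[2,6,4,5]
Total faults: 5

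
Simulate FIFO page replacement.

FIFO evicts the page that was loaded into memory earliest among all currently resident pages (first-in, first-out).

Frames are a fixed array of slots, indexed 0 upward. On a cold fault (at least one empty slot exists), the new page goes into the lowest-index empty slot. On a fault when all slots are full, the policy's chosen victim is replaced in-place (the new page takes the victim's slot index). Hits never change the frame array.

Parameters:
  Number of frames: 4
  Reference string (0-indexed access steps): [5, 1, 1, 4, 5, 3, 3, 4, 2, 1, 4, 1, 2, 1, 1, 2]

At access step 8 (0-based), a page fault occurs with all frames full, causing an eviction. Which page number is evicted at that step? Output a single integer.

Answer: 5

Derivation:
Step 0: ref 5 -> FAULT, frames=[5,-,-,-]
Step 1: ref 1 -> FAULT, frames=[5,1,-,-]
Step 2: ref 1 -> HIT, frames=[5,1,-,-]
Step 3: ref 4 -> FAULT, frames=[5,1,4,-]
Step 4: ref 5 -> HIT, frames=[5,1,4,-]
Step 5: ref 3 -> FAULT, frames=[5,1,4,3]
Step 6: ref 3 -> HIT, frames=[5,1,4,3]
Step 7: ref 4 -> HIT, frames=[5,1,4,3]
Step 8: ref 2 -> FAULT, evict 5, frames=[2,1,4,3]
At step 8: evicted page 5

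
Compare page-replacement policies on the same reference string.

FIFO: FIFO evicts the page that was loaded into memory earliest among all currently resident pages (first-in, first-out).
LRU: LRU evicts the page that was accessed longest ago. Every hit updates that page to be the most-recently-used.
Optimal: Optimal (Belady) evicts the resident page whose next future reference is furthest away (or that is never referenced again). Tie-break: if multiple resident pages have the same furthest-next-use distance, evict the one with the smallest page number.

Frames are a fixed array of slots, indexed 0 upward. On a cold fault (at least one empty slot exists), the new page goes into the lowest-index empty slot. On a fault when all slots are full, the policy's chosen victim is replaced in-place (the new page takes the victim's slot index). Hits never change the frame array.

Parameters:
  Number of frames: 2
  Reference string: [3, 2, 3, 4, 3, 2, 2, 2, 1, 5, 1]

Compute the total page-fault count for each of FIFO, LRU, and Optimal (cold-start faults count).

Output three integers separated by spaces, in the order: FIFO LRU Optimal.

Answer: 7 6 6

Derivation:
--- FIFO ---
  step 0: ref 3 -> FAULT, frames=[3,-] (faults so far: 1)
  step 1: ref 2 -> FAULT, frames=[3,2] (faults so far: 2)
  step 2: ref 3 -> HIT, frames=[3,2] (faults so far: 2)
  step 3: ref 4 -> FAULT, evict 3, frames=[4,2] (faults so far: 3)
  step 4: ref 3 -> FAULT, evict 2, frames=[4,3] (faults so far: 4)
  step 5: ref 2 -> FAULT, evict 4, frames=[2,3] (faults so far: 5)
  step 6: ref 2 -> HIT, frames=[2,3] (faults so far: 5)
  step 7: ref 2 -> HIT, frames=[2,3] (faults so far: 5)
  step 8: ref 1 -> FAULT, evict 3, frames=[2,1] (faults so far: 6)
  step 9: ref 5 -> FAULT, evict 2, frames=[5,1] (faults so far: 7)
  step 10: ref 1 -> HIT, frames=[5,1] (faults so far: 7)
  FIFO total faults: 7
--- LRU ---
  step 0: ref 3 -> FAULT, frames=[3,-] (faults so far: 1)
  step 1: ref 2 -> FAULT, frames=[3,2] (faults so far: 2)
  step 2: ref 3 -> HIT, frames=[3,2] (faults so far: 2)
  step 3: ref 4 -> FAULT, evict 2, frames=[3,4] (faults so far: 3)
  step 4: ref 3 -> HIT, frames=[3,4] (faults so far: 3)
  step 5: ref 2 -> FAULT, evict 4, frames=[3,2] (faults so far: 4)
  step 6: ref 2 -> HIT, frames=[3,2] (faults so far: 4)
  step 7: ref 2 -> HIT, frames=[3,2] (faults so far: 4)
  step 8: ref 1 -> FAULT, evict 3, frames=[1,2] (faults so far: 5)
  step 9: ref 5 -> FAULT, evict 2, frames=[1,5] (faults so far: 6)
  step 10: ref 1 -> HIT, frames=[1,5] (faults so far: 6)
  LRU total faults: 6
--- Optimal ---
  step 0: ref 3 -> FAULT, frames=[3,-] (faults so far: 1)
  step 1: ref 2 -> FAULT, frames=[3,2] (faults so far: 2)
  step 2: ref 3 -> HIT, frames=[3,2] (faults so far: 2)
  step 3: ref 4 -> FAULT, evict 2, frames=[3,4] (faults so far: 3)
  step 4: ref 3 -> HIT, frames=[3,4] (faults so far: 3)
  step 5: ref 2 -> FAULT, evict 3, frames=[2,4] (faults so far: 4)
  step 6: ref 2 -> HIT, frames=[2,4] (faults so far: 4)
  step 7: ref 2 -> HIT, frames=[2,4] (faults so far: 4)
  step 8: ref 1 -> FAULT, evict 2, frames=[1,4] (faults so far: 5)
  step 9: ref 5 -> FAULT, evict 4, frames=[1,5] (faults so far: 6)
  step 10: ref 1 -> HIT, frames=[1,5] (faults so far: 6)
  Optimal total faults: 6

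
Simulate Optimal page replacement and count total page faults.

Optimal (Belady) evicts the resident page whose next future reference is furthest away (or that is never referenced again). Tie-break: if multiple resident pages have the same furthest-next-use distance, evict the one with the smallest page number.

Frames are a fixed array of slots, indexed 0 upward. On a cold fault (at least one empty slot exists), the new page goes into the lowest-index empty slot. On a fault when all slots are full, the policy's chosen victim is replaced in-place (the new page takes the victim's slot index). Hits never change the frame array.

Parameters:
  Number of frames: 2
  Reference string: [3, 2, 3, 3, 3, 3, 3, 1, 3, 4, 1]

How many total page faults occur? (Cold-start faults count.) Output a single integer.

Answer: 4

Derivation:
Step 0: ref 3 → FAULT, frames=[3,-]
Step 1: ref 2 → FAULT, frames=[3,2]
Step 2: ref 3 → HIT, frames=[3,2]
Step 3: ref 3 → HIT, frames=[3,2]
Step 4: ref 3 → HIT, frames=[3,2]
Step 5: ref 3 → HIT, frames=[3,2]
Step 6: ref 3 → HIT, frames=[3,2]
Step 7: ref 1 → FAULT (evict 2), frames=[3,1]
Step 8: ref 3 → HIT, frames=[3,1]
Step 9: ref 4 → FAULT (evict 3), frames=[4,1]
Step 10: ref 1 → HIT, frames=[4,1]
Total faults: 4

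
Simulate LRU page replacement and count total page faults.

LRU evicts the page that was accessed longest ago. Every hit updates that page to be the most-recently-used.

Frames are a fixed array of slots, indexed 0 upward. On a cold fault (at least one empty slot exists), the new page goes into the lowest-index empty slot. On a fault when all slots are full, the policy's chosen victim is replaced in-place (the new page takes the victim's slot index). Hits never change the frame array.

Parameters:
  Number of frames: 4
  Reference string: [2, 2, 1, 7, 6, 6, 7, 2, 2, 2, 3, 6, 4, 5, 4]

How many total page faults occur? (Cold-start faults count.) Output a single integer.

Step 0: ref 2 → FAULT, frames=[2,-,-,-]
Step 1: ref 2 → HIT, frames=[2,-,-,-]
Step 2: ref 1 → FAULT, frames=[2,1,-,-]
Step 3: ref 7 → FAULT, frames=[2,1,7,-]
Step 4: ref 6 → FAULT, frames=[2,1,7,6]
Step 5: ref 6 → HIT, frames=[2,1,7,6]
Step 6: ref 7 → HIT, frames=[2,1,7,6]
Step 7: ref 2 → HIT, frames=[2,1,7,6]
Step 8: ref 2 → HIT, frames=[2,1,7,6]
Step 9: ref 2 → HIT, frames=[2,1,7,6]
Step 10: ref 3 → FAULT (evict 1), frames=[2,3,7,6]
Step 11: ref 6 → HIT, frames=[2,3,7,6]
Step 12: ref 4 → FAULT (evict 7), frames=[2,3,4,6]
Step 13: ref 5 → FAULT (evict 2), frames=[5,3,4,6]
Step 14: ref 4 → HIT, frames=[5,3,4,6]
Total faults: 7

Answer: 7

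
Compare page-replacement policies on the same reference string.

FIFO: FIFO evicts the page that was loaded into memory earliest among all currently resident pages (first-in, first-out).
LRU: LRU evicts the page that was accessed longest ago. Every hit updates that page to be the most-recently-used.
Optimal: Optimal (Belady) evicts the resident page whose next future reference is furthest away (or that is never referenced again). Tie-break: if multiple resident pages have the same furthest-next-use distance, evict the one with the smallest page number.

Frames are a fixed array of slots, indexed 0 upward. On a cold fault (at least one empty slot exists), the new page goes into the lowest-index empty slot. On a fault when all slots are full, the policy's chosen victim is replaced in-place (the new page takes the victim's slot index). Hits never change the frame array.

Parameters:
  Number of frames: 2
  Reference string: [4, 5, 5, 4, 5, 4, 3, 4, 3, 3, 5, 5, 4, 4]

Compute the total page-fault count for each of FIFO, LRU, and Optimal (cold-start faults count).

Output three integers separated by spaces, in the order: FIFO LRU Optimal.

Answer: 5 5 4

Derivation:
--- FIFO ---
  step 0: ref 4 -> FAULT, frames=[4,-] (faults so far: 1)
  step 1: ref 5 -> FAULT, frames=[4,5] (faults so far: 2)
  step 2: ref 5 -> HIT, frames=[4,5] (faults so far: 2)
  step 3: ref 4 -> HIT, frames=[4,5] (faults so far: 2)
  step 4: ref 5 -> HIT, frames=[4,5] (faults so far: 2)
  step 5: ref 4 -> HIT, frames=[4,5] (faults so far: 2)
  step 6: ref 3 -> FAULT, evict 4, frames=[3,5] (faults so far: 3)
  step 7: ref 4 -> FAULT, evict 5, frames=[3,4] (faults so far: 4)
  step 8: ref 3 -> HIT, frames=[3,4] (faults so far: 4)
  step 9: ref 3 -> HIT, frames=[3,4] (faults so far: 4)
  step 10: ref 5 -> FAULT, evict 3, frames=[5,4] (faults so far: 5)
  step 11: ref 5 -> HIT, frames=[5,4] (faults so far: 5)
  step 12: ref 4 -> HIT, frames=[5,4] (faults so far: 5)
  step 13: ref 4 -> HIT, frames=[5,4] (faults so far: 5)
  FIFO total faults: 5
--- LRU ---
  step 0: ref 4 -> FAULT, frames=[4,-] (faults so far: 1)
  step 1: ref 5 -> FAULT, frames=[4,5] (faults so far: 2)
  step 2: ref 5 -> HIT, frames=[4,5] (faults so far: 2)
  step 3: ref 4 -> HIT, frames=[4,5] (faults so far: 2)
  step 4: ref 5 -> HIT, frames=[4,5] (faults so far: 2)
  step 5: ref 4 -> HIT, frames=[4,5] (faults so far: 2)
  step 6: ref 3 -> FAULT, evict 5, frames=[4,3] (faults so far: 3)
  step 7: ref 4 -> HIT, frames=[4,3] (faults so far: 3)
  step 8: ref 3 -> HIT, frames=[4,3] (faults so far: 3)
  step 9: ref 3 -> HIT, frames=[4,3] (faults so far: 3)
  step 10: ref 5 -> FAULT, evict 4, frames=[5,3] (faults so far: 4)
  step 11: ref 5 -> HIT, frames=[5,3] (faults so far: 4)
  step 12: ref 4 -> FAULT, evict 3, frames=[5,4] (faults so far: 5)
  step 13: ref 4 -> HIT, frames=[5,4] (faults so far: 5)
  LRU total faults: 5
--- Optimal ---
  step 0: ref 4 -> FAULT, frames=[4,-] (faults so far: 1)
  step 1: ref 5 -> FAULT, frames=[4,5] (faults so far: 2)
  step 2: ref 5 -> HIT, frames=[4,5] (faults so far: 2)
  step 3: ref 4 -> HIT, frames=[4,5] (faults so far: 2)
  step 4: ref 5 -> HIT, frames=[4,5] (faults so far: 2)
  step 5: ref 4 -> HIT, frames=[4,5] (faults so far: 2)
  step 6: ref 3 -> FAULT, evict 5, frames=[4,3] (faults so far: 3)
  step 7: ref 4 -> HIT, frames=[4,3] (faults so far: 3)
  step 8: ref 3 -> HIT, frames=[4,3] (faults so far: 3)
  step 9: ref 3 -> HIT, frames=[4,3] (faults so far: 3)
  step 10: ref 5 -> FAULT, evict 3, frames=[4,5] (faults so far: 4)
  step 11: ref 5 -> HIT, frames=[4,5] (faults so far: 4)
  step 12: ref 4 -> HIT, frames=[4,5] (faults so far: 4)
  step 13: ref 4 -> HIT, frames=[4,5] (faults so far: 4)
  Optimal total faults: 4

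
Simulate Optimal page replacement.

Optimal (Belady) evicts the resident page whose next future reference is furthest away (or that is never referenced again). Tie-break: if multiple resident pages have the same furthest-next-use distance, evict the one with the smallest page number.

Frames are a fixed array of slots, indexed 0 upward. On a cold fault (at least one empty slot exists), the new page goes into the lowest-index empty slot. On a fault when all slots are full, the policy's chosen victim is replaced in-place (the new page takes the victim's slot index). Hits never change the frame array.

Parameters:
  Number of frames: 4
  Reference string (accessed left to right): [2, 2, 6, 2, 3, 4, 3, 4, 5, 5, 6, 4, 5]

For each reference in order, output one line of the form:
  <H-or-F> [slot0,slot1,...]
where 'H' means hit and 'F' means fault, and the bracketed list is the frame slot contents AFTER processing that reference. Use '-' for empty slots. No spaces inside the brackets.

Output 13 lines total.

F [2,-,-,-]
H [2,-,-,-]
F [2,6,-,-]
H [2,6,-,-]
F [2,6,3,-]
F [2,6,3,4]
H [2,6,3,4]
H [2,6,3,4]
F [5,6,3,4]
H [5,6,3,4]
H [5,6,3,4]
H [5,6,3,4]
H [5,6,3,4]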